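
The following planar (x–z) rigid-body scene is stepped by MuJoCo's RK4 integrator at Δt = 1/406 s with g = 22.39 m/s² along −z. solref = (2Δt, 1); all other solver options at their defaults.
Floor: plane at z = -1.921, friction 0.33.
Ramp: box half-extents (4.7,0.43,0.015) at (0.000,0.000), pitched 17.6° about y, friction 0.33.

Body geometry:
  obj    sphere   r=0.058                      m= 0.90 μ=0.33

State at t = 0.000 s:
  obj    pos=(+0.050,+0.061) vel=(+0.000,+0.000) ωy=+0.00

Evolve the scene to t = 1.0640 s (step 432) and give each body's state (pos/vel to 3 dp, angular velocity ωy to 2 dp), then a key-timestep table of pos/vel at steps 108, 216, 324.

State at t = 1.0640 s:
  obj    pos=(+2.659,-0.767) vel=(+4.905,-1.556) ωy=+88.71

Key-timestep trajectory:
   step    t(s)  obj.x    obj.z    obj.vx   obj.vz 
    108  0.2660   +0.213  +0.009  +1.226  -0.389
    216  0.5320   +0.702  -0.146  +2.452  -0.778
    324  0.7980   +1.518  -0.405  +3.678  -1.167


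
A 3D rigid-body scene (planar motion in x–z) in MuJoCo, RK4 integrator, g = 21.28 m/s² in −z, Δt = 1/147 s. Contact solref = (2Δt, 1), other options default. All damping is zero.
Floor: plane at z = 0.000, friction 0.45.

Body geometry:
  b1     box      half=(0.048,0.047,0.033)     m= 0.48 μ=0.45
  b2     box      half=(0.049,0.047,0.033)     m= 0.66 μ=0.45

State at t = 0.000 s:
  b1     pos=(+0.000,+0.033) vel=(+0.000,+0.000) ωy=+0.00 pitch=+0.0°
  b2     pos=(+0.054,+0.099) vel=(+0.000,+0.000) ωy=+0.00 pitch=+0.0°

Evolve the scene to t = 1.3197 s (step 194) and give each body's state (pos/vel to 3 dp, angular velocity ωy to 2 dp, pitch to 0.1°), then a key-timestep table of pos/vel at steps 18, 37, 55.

State at t = 1.3197 s:
  b1     pos=(+0.000,+0.033) vel=(+0.000,+0.000) ωy=+0.00 pitch=+0.0°
  b2     pos=(+0.102,+0.049) vel=(+0.000,+0.000) ωy=+0.00 pitch=+90.0°

Key-timestep trajectory:
   step    t(s)  b1.x    b1.z    b1.vx   b1.vz   b2.x    b2.z    b2.vx   b2.vz 
     18  0.1224   +0.000  +0.033  -0.001  +0.000   +0.072  +0.090  +0.323  -0.327
     37  0.2517   +0.000  +0.033  +0.000  +0.000   +0.117  +0.056  +0.089  +0.044
     55  0.3741   +0.000  +0.033  +0.000  +0.000   +0.099  +0.049  -0.020  +0.073


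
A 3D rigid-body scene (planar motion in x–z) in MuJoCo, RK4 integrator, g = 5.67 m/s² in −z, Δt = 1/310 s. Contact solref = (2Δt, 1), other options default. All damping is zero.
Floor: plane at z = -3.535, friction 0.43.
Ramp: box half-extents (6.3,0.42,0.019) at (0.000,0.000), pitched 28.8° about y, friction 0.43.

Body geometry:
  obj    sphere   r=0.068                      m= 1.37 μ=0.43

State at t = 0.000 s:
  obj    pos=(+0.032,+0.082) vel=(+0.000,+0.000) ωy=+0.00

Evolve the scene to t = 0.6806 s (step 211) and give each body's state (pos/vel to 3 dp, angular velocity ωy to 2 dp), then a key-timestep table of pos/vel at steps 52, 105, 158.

State at t = 0.6806 s:
  obj    pos=(+0.428,-0.136) vel=(+1.164,-0.640) ωy=+19.53

Key-timestep trajectory:
   step    t(s)  obj.x    obj.z    obj.vx   obj.vz 
     52  0.1677   +0.056  +0.068  +0.287  -0.158
    105  0.3387   +0.130  +0.028  +0.579  -0.318
    158  0.5097   +0.254  -0.040  +0.871  -0.479


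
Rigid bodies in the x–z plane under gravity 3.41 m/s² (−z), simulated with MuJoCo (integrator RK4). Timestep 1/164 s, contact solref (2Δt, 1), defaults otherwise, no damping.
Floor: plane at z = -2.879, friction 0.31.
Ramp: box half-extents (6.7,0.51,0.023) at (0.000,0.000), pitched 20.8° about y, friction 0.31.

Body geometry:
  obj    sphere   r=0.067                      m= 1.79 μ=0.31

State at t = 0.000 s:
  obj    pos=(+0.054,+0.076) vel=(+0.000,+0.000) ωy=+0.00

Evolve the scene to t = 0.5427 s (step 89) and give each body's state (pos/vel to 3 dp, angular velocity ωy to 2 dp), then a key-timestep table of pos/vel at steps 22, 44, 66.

State at t = 0.5427 s:
  obj    pos=(+0.173,+0.031) vel=(+0.439,-0.167) ωy=+7.00

Key-timestep trajectory:
   step    t(s)  obj.x    obj.z    obj.vx   obj.vz 
     22  0.1341   +0.061  +0.073  +0.109  -0.041
     44  0.2683   +0.083  +0.065  +0.217  -0.082
     66  0.4024   +0.119  +0.051  +0.325  -0.124


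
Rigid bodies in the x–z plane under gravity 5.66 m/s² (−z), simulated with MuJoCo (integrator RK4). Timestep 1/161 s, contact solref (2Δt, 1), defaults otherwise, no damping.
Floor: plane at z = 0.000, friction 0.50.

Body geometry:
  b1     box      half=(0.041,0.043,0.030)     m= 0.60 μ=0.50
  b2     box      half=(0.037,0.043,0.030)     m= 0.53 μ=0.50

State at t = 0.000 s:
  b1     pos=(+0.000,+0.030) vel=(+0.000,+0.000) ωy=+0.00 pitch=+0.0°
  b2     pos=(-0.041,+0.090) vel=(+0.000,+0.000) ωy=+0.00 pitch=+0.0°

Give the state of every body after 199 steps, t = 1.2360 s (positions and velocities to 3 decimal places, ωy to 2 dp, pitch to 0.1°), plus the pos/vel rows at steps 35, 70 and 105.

State at t = 1.2360 s:
  b1     pos=(+0.000,+0.030) vel=(+0.000,+0.000) ωy=+0.00 pitch=+0.0°
  b2     pos=(-0.081,+0.037) vel=(+0.000,+0.000) ωy=+0.00 pitch=-90.0°

Key-timestep trajectory:
   step    t(s)  b1.x    b1.z    b1.vx   b1.vz   b2.x    b2.z    b2.vx   b2.vz 
     35  0.2174   +0.000  +0.030  +0.000  +0.000   -0.041  +0.090  -0.003  +0.000
     70  0.4348   +0.000  +0.030  +0.000  +0.000   -0.043  +0.090  -0.024  -0.002
    105  0.6522   +0.000  +0.030  +0.000  +0.000   -0.061  +0.083  -0.165  -0.137


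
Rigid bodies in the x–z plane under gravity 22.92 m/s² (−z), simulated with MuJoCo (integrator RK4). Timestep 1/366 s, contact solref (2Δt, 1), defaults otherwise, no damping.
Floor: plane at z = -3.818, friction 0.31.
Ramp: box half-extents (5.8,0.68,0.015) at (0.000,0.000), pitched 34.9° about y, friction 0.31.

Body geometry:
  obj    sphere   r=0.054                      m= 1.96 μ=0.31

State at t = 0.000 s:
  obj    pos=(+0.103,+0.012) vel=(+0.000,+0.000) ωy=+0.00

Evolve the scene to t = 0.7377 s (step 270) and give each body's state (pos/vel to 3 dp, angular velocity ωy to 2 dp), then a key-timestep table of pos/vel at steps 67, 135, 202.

State at t = 0.7377 s:
  obj    pos=(+2.194,-1.446) vel=(+5.668,-3.954) ωy=+127.94

Key-timestep trajectory:
   step    t(s)  obj.x    obj.z    obj.vx   obj.vz 
     67  0.1831   +0.232  -0.078  +1.407  -0.981
    135  0.3689   +0.626  -0.352  +2.834  -1.977
    202  0.5519   +1.273  -0.804  +4.240  -2.958


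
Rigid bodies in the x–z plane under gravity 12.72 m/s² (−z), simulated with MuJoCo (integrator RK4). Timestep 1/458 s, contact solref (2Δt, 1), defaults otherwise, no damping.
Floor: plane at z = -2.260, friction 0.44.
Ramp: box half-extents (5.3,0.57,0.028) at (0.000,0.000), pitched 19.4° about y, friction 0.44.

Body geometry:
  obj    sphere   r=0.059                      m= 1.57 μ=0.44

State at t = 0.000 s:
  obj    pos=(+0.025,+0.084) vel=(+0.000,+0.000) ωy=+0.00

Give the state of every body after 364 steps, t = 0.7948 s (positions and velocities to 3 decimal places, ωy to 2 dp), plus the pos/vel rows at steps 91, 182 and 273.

State at t = 0.7948 s:
  obj    pos=(+0.924,-0.233) vel=(+2.262,-0.797) ωy=+40.65

Key-timestep trajectory:
   step    t(s)  obj.x    obj.z    obj.vx   obj.vz 
     91  0.1987   +0.081  +0.064  +0.566  -0.199
    182  0.3974   +0.250  +0.004  +1.131  -0.398
    273  0.5961   +0.531  -0.095  +1.697  -0.598


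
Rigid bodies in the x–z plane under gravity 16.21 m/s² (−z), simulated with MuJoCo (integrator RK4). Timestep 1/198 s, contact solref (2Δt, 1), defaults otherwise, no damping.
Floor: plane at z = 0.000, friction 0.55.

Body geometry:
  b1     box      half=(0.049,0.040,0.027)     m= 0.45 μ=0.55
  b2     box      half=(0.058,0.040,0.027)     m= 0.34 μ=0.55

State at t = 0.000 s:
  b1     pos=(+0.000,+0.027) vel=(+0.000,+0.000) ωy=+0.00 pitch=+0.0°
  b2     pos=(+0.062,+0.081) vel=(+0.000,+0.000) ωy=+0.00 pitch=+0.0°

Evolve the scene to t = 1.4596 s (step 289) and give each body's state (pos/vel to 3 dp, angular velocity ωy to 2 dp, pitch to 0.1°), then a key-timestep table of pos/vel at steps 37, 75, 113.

State at t = 1.4596 s:
  b1     pos=(+0.000,+0.027) vel=(+0.000,+0.000) ωy=+0.00 pitch=+0.0°
  b2     pos=(+0.123,+0.058) vel=(+0.000,+0.000) ωy=+0.00 pitch=+90.0°

Key-timestep trajectory:
   step    t(s)  b1.x    b1.z    b1.vx   b1.vz   b2.x    b2.z    b2.vx   b2.vz 
     37  0.1869   +0.000  +0.027  +0.000  +0.000   +0.092  +0.064  +0.163  +0.015
     75  0.3788   +0.000  +0.027  +0.000  +0.000   +0.131  +0.061  +0.063  +0.026
    113  0.5707   +0.000  +0.027  +0.000  +0.000   +0.123  +0.058  +0.130  +0.003


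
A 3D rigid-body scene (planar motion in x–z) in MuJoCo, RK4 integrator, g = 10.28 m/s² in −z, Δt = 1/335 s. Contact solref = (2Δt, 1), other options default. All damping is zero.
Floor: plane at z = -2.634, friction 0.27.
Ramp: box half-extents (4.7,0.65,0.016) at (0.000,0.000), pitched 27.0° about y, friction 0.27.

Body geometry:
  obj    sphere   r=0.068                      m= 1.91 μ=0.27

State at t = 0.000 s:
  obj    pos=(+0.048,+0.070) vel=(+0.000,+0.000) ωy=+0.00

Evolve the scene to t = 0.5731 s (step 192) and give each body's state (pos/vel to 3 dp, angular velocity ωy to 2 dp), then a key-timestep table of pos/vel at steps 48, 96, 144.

State at t = 0.5731 s:
  obj    pos=(+0.536,-0.179) vel=(+1.702,-0.867) ωy=+28.09

Key-timestep trajectory:
   step    t(s)  obj.x    obj.z    obj.vx   obj.vz 
     48  0.1433   +0.078  +0.054  +0.426  -0.217
     96  0.2866   +0.170  +0.008  +0.851  -0.434
    144  0.4299   +0.322  -0.070  +1.277  -0.651


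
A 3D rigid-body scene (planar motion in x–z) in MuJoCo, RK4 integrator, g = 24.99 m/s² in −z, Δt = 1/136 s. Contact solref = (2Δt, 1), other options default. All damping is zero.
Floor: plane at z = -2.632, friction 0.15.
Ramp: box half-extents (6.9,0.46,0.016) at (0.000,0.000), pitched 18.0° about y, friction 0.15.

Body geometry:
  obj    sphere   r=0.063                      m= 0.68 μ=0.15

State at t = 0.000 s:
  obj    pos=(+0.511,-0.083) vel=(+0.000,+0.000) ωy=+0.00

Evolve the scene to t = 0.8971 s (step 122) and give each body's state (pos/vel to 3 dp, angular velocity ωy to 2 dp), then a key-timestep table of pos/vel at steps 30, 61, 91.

State at t = 0.8971 s:
  obj    pos=(+2.622,-0.769) vel=(+4.706,-1.529) ωy=+78.52

Key-timestep trajectory:
   step    t(s)  obj.x    obj.z    obj.vx   obj.vz 
     30  0.2206   +0.639  -0.124  +1.158  -0.376
     61  0.4485   +1.039  -0.255  +2.354  -0.765
     91  0.6691   +1.686  -0.465  +3.511  -1.141


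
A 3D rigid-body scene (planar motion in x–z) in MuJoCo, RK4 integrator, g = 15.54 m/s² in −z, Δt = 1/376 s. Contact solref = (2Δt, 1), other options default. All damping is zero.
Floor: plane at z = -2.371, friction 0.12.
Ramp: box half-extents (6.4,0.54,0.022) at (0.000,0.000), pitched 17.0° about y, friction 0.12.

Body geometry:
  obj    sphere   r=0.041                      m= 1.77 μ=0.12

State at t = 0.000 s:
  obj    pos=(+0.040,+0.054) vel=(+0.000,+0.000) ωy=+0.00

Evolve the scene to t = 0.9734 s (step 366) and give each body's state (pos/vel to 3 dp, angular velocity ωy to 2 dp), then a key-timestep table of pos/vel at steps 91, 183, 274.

State at t = 0.9734 s:
  obj    pos=(+1.510,-0.396) vel=(+3.021,-0.924) ωy=+77.04

Key-timestep trajectory:
   step    t(s)  obj.x    obj.z    obj.vx   obj.vz 
     91  0.2420   +0.131  +0.026  +0.751  -0.230
    183  0.4867   +0.408  -0.059  +1.511  -0.462
    274  0.7287   +0.864  -0.198  +2.262  -0.691


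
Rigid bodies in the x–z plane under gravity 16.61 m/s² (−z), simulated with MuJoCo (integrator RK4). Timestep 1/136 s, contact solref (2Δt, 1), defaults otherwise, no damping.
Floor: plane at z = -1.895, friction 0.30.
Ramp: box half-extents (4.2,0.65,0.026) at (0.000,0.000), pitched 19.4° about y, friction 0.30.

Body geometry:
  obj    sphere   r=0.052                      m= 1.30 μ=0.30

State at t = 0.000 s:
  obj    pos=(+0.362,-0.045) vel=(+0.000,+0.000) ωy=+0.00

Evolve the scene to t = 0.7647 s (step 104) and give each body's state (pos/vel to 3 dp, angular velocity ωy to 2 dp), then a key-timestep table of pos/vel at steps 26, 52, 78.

State at t = 0.7647 s:
  obj    pos=(+1.449,-0.428) vel=(+2.843,-1.001) ωy=+57.94

Key-timestep trajectory:
   step    t(s)  obj.x    obj.z    obj.vx   obj.vz 
     26  0.1912   +0.430  -0.069  +0.711  -0.250
     52  0.3824   +0.634  -0.141  +1.421  -0.501
     78  0.5735   +0.974  -0.260  +2.132  -0.751


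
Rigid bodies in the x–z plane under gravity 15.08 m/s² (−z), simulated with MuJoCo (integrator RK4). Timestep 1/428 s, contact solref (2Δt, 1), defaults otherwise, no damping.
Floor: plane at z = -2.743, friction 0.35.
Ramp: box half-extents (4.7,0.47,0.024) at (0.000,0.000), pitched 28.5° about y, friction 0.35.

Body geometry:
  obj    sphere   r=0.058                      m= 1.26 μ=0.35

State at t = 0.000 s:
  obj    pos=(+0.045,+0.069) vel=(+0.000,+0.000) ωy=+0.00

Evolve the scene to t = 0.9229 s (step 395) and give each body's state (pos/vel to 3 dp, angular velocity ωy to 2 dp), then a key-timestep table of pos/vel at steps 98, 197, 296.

State at t = 0.9229 s:
  obj    pos=(+1.969,-0.976) vel=(+4.169,-2.263) ωy=+81.78

Key-timestep trajectory:
   step    t(s)  obj.x    obj.z    obj.vx   obj.vz 
     98  0.2290   +0.163  +0.005  +1.034  -0.562
    197  0.4603   +0.523  -0.191  +2.079  -1.129
    296  0.6916   +1.125  -0.518  +3.124  -1.696


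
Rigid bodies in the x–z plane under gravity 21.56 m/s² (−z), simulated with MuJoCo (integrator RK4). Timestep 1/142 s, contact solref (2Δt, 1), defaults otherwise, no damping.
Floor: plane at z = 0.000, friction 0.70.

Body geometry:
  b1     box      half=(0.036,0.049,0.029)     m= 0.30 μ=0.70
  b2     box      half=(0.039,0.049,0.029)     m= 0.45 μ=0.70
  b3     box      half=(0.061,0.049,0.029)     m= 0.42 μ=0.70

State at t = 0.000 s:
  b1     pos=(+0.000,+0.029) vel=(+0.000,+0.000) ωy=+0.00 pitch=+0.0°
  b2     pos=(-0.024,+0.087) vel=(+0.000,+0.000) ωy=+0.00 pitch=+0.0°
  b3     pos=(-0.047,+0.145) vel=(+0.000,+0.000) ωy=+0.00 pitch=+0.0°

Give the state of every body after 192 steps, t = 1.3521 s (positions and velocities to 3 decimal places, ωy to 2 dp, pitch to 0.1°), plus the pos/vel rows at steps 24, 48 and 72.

State at t = 1.3521 s:
  b1     pos=(+0.000,+0.029) vel=(+0.000,+0.000) ωy=+0.00 pitch=+0.0°
  b2     pos=(-0.071,+0.039) vel=(+0.000,+0.000) ωy=+0.00 pitch=-90.0°
  b3     pos=(-0.247,+0.029) vel=(+0.000,+0.000) ωy=+0.00 pitch=+180.0°

Key-timestep trajectory:
   step    t(s)  b1.x    b1.z    b1.vx   b1.vz   b2.x    b2.z    b2.vx   b2.vz   b3.x    b3.z    b3.vx   b3.vz 
     24  0.1690   +0.000  +0.029  +0.001  +0.000   -0.027  +0.087  -0.032  +0.010   -0.054  +0.143  -0.090  -0.018
     48  0.3380   +0.000  +0.029  +0.002  +0.001   -0.051  +0.085  -0.344  -0.241   -0.111  +0.105  -0.641  -0.938
     72  0.5070   +0.000  +0.029  +0.000  +0.000   -0.071  +0.039  +0.002  +0.003   -0.218  +0.056  -0.696  -0.450


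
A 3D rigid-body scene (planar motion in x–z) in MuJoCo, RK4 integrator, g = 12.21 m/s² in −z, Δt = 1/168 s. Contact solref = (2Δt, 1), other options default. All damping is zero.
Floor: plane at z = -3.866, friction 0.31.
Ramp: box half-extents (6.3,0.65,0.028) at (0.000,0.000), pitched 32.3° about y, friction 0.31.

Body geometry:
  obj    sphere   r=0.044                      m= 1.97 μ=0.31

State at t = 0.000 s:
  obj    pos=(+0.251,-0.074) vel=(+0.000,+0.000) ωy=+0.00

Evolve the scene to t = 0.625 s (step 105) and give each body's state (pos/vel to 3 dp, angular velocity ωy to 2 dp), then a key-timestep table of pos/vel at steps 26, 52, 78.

State at t = 0.625 s:
  obj    pos=(+1.021,-0.560) vel=(+2.462,-1.557) ωy=+66.17

Key-timestep trajectory:
   step    t(s)  obj.x    obj.z    obj.vx   obj.vz 
     26  0.1548   +0.298  -0.103  +0.610  -0.386
     52  0.3095   +0.440  -0.193  +1.219  -0.771
     78  0.4643   +0.676  -0.342  +1.829  -1.156


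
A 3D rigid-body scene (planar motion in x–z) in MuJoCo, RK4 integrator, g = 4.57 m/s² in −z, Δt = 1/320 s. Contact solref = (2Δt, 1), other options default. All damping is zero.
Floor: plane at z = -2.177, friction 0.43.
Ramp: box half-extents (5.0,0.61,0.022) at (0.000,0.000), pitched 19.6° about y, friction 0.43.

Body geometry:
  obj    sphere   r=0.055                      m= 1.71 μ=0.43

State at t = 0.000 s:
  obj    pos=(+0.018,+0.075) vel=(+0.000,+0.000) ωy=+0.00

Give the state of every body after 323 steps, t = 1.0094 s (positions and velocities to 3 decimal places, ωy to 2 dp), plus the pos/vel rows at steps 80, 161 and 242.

State at t = 1.0094 s:
  obj    pos=(+0.544,-0.112) vel=(+1.041,-0.371) ωy=+20.09

Key-timestep trajectory:
   step    t(s)  obj.x    obj.z    obj.vx   obj.vz 
     80  0.2500   +0.050  +0.064  +0.258  -0.092
    161  0.5031   +0.149  +0.029  +0.519  -0.185
    242  0.7563   +0.313  -0.030  +0.780  -0.278


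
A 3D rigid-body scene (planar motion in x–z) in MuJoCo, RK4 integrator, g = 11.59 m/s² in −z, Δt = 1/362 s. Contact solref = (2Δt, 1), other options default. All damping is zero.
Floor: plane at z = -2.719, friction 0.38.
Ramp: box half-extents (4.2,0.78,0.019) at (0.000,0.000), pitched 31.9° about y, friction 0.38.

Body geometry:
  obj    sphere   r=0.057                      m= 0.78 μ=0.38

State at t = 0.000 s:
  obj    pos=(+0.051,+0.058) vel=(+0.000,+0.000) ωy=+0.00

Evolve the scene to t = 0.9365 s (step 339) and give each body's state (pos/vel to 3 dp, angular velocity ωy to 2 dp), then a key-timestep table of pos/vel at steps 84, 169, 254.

State at t = 0.9365 s:
  obj    pos=(+1.680,-0.956) vel=(+3.478,-2.165) ωy=+71.87

Key-timestep trajectory:
   step    t(s)  obj.x    obj.z    obj.vx   obj.vz 
     84  0.2320   +0.151  -0.004  +0.862  -0.537
    169  0.4669   +0.456  -0.194  +1.734  -1.079
    254  0.7017   +0.965  -0.511  +2.606  -1.622


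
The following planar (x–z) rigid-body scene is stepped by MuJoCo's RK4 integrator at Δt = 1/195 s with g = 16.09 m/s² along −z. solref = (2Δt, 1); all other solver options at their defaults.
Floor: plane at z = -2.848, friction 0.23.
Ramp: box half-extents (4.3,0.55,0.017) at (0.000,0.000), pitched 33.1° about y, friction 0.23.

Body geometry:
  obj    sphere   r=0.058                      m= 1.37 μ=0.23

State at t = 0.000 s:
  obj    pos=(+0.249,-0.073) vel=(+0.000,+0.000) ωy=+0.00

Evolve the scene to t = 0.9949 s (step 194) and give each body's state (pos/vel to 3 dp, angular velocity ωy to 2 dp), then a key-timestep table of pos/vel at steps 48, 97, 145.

State at t = 0.9949 s:
  obj    pos=(+2.852,-1.769) vel=(+5.231,-3.410) ωy=+107.63

Key-timestep trajectory:
   step    t(s)  obj.x    obj.z    obj.vx   obj.vz 
     48  0.2462   +0.409  -0.177  +1.295  -0.844
     97  0.4974   +0.900  -0.497  +2.616  -1.705
    145  0.7436   +1.703  -1.021  +3.910  -2.549


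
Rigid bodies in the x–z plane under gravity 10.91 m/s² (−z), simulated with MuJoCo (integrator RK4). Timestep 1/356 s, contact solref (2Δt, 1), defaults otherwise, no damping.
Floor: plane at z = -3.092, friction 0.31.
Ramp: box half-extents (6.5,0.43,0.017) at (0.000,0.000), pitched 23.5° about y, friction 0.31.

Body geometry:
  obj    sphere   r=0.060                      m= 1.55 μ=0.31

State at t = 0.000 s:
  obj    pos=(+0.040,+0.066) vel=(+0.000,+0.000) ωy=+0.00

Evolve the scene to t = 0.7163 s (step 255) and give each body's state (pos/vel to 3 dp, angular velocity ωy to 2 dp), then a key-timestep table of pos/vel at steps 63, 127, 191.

State at t = 0.7163 s:
  obj    pos=(+0.771,-0.251) vel=(+2.041,-0.888) ωy=+37.09

Key-timestep trajectory:
   step    t(s)  obj.x    obj.z    obj.vx   obj.vz 
     63  0.1770   +0.085  +0.047  +0.504  -0.219
    127  0.3567   +0.222  -0.012  +1.017  -0.442
    191  0.5365   +0.450  -0.112  +1.529  -0.665


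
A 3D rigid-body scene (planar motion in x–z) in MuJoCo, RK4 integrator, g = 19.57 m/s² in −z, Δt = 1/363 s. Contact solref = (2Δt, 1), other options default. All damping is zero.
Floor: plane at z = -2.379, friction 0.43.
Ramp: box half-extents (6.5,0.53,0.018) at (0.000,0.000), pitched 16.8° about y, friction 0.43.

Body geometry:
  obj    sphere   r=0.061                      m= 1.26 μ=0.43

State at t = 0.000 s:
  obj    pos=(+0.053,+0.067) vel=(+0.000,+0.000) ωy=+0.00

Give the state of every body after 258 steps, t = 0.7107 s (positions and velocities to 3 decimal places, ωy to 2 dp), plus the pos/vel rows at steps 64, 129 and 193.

State at t = 0.7107 s:
  obj    pos=(+1.030,-0.228) vel=(+2.749,-0.830) ωy=+47.07

Key-timestep trajectory:
   step    t(s)  obj.x    obj.z    obj.vx   obj.vz 
     64  0.1763   +0.113  +0.048  +0.682  -0.206
    129  0.3554   +0.297  -0.007  +1.375  -0.415
    193  0.5317   +0.600  -0.099  +2.056  -0.621


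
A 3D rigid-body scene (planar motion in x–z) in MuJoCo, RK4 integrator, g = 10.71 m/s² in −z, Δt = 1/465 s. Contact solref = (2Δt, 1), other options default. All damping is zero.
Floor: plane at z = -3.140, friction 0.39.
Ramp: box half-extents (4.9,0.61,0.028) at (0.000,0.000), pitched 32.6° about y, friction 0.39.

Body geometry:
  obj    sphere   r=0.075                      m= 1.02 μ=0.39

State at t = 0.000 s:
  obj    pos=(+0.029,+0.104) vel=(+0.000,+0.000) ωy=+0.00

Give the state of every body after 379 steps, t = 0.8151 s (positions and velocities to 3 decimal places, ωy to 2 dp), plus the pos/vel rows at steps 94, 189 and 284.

State at t = 0.8151 s:
  obj    pos=(+1.182,-0.634) vel=(+2.830,-1.810) ωy=+44.79

Key-timestep trajectory:
   step    t(s)  obj.x    obj.z    obj.vx   obj.vz 
     94  0.2022   +0.100  +0.058  +0.702  -0.449
    189  0.4065   +0.316  -0.080  +1.411  -0.903
    284  0.6108   +0.677  -0.310  +2.121  -1.356


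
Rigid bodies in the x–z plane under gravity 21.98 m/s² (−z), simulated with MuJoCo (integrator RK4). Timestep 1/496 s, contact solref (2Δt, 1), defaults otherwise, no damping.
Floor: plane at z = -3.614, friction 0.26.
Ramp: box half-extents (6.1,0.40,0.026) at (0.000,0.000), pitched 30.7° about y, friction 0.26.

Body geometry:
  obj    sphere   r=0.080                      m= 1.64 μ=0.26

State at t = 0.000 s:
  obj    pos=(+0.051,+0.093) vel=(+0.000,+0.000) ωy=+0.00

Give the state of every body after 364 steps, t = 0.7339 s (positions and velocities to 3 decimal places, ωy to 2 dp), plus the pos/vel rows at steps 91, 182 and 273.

State at t = 0.7339 s:
  obj    pos=(+1.907,-1.009) vel=(+5.058,-3.003) ωy=+73.52

Key-timestep trajectory:
   step    t(s)  obj.x    obj.z    obj.vx   obj.vz 
     91  0.1835   +0.167  +0.024  +1.265  -0.751
    182  0.3669   +0.515  -0.183  +2.529  -1.502
    273  0.5504   +1.095  -0.527  +3.794  -2.253


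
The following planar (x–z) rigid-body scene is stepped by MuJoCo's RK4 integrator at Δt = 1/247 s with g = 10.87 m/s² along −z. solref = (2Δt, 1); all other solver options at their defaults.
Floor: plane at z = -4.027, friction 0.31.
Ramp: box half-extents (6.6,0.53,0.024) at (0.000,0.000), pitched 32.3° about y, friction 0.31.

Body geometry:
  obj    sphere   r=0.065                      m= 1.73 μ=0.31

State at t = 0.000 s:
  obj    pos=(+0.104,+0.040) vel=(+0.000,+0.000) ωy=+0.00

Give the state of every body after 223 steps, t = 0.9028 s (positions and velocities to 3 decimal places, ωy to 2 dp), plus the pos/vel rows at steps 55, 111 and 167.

State at t = 0.9028 s:
  obj    pos=(+1.533,-0.864) vel=(+3.166,-2.002) ωy=+57.62

Key-timestep trajectory:
   step    t(s)  obj.x    obj.z    obj.vx   obj.vz 
     55  0.2227   +0.191  -0.015  +0.781  -0.494
    111  0.4494   +0.458  -0.184  +1.576  -0.996
    167  0.6761   +0.906  -0.467  +2.371  -1.499


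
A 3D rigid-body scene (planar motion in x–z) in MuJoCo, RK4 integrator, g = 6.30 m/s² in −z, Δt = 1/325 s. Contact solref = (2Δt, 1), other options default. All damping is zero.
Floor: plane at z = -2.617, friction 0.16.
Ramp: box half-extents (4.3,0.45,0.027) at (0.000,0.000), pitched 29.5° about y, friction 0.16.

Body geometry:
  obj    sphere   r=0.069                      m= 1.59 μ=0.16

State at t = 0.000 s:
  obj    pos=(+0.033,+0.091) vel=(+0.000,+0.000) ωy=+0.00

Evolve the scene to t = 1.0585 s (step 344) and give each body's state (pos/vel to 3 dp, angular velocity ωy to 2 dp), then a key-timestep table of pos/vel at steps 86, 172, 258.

State at t = 1.0585 s:
  obj    pos=(+1.123,-0.525) vel=(+2.054,-1.163) ωy=+33.45

Key-timestep trajectory:
   step    t(s)  obj.x    obj.z    obj.vx   obj.vz 
     86  0.2646   +0.102  +0.052  +0.515  -0.297
    172  0.5292   +0.307  -0.063  +1.028  -0.587
    258  0.7938   +0.647  -0.256  +1.543  -0.870


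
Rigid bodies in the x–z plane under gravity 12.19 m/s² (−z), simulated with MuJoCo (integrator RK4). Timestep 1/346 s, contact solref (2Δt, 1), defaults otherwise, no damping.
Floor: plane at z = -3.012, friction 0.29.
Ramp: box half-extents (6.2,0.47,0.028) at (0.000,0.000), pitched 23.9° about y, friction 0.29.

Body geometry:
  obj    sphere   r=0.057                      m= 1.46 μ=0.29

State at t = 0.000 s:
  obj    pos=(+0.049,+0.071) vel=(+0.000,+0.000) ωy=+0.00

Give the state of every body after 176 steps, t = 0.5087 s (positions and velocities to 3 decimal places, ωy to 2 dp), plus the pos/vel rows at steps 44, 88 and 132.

State at t = 0.5087 s:
  obj    pos=(+0.466,-0.114) vel=(+1.641,-0.727) ωy=+31.47

Key-timestep trajectory:
   step    t(s)  obj.x    obj.z    obj.vx   obj.vz 
     44  0.1272   +0.075  +0.060  +0.410  -0.182
     88  0.2543   +0.153  +0.025  +0.820  -0.364
    132  0.3815   +0.284  -0.033  +1.230  -0.545


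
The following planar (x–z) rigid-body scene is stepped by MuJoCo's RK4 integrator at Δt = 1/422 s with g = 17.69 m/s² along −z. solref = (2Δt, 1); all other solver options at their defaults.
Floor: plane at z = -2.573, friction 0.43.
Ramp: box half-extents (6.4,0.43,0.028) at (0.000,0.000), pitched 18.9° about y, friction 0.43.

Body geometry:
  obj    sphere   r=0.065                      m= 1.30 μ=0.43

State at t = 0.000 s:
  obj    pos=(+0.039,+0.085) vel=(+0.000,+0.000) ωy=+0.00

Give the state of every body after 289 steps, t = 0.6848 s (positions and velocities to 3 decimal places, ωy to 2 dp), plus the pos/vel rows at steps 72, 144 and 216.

State at t = 0.6848 s:
  obj    pos=(+0.947,-0.226) vel=(+2.652,-0.908) ωy=+43.12

Key-timestep trajectory:
   step    t(s)  obj.x    obj.z    obj.vx   obj.vz 
     72  0.1706   +0.095  +0.066  +0.661  -0.226
    144  0.3412   +0.264  +0.008  +1.321  -0.452
    216  0.5118   +0.546  -0.089  +1.982  -0.679


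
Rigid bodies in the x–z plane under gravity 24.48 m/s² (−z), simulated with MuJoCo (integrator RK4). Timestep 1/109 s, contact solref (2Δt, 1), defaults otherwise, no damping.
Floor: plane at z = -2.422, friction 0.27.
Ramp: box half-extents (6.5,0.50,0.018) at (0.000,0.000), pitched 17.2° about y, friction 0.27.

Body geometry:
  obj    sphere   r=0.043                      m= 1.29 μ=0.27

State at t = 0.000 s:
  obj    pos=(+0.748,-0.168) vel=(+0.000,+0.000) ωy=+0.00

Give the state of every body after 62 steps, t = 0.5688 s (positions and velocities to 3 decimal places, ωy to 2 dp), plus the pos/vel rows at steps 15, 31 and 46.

State at t = 0.5688 s:
  obj    pos=(+1.547,-0.415) vel=(+2.809,-0.870) ωy=+68.37

Key-timestep trajectory:
   step    t(s)  obj.x    obj.z    obj.vx   obj.vz 
     15  0.1376   +0.795  -0.182  +0.680  -0.210
     31  0.2844   +0.948  -0.230  +1.405  -0.435
     46  0.4220   +1.188  -0.304  +2.084  -0.645


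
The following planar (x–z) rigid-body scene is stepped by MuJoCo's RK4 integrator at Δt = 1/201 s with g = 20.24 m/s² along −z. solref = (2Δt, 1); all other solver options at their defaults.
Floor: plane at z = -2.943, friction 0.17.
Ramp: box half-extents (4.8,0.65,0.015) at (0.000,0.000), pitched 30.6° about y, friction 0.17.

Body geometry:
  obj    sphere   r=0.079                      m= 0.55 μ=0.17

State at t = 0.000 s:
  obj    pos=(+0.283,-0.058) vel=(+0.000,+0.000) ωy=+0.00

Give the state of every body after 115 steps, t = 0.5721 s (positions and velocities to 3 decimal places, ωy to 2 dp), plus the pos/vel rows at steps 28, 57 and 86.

State at t = 0.5721 s:
  obj    pos=(+1.320,-0.672) vel=(+3.625,-2.144) ωy=+53.27

Key-timestep trajectory:
   step    t(s)  obj.x    obj.z    obj.vx   obj.vz 
     28  0.1393   +0.345  -0.095  +0.883  -0.522
     57  0.2836   +0.538  -0.209  +1.797  -1.062
     86  0.4279   +0.863  -0.401  +2.711  -1.603


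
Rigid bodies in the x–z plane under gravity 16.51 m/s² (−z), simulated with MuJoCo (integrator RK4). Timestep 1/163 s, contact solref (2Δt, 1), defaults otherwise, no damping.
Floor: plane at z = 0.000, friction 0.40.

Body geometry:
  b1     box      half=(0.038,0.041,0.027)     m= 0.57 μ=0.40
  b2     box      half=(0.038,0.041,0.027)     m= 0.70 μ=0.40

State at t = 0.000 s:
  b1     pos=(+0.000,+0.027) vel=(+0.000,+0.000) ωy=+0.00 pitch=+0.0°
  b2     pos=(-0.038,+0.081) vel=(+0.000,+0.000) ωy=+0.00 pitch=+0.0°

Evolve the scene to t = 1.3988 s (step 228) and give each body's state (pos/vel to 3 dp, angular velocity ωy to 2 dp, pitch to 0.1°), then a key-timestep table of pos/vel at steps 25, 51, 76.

State at t = 1.3988 s:
  b1     pos=(+0.000,+0.027) vel=(+0.000,+0.000) ωy=+0.00 pitch=+0.0°
  b2     pos=(-0.074,+0.038) vel=(+0.000,+0.000) ωy=+0.00 pitch=-90.0°

Key-timestep trajectory:
   step    t(s)  b1.x    b1.z    b1.vx   b1.vz   b2.x    b2.z    b2.vx   b2.vz 
     25  0.1534   +0.000  +0.027  +0.000  +0.000   -0.038  +0.081  -0.007  +0.000
     51  0.3129   +0.000  +0.027  +0.000  +0.000   -0.044  +0.080  -0.108  -0.064
     76  0.4663   +0.000  +0.027  +0.000  +0.000   -0.081  +0.038  -0.048  +0.166


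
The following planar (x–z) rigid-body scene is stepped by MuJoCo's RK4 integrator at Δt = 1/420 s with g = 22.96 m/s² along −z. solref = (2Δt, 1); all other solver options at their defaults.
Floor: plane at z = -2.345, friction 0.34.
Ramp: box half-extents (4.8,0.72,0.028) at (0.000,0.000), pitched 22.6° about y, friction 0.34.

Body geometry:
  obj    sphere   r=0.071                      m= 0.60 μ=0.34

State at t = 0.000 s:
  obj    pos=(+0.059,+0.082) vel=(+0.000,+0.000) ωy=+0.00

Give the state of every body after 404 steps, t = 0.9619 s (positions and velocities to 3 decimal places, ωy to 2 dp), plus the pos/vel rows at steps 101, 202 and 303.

State at t = 0.9619 s:
  obj    pos=(+2.751,-1.038) vel=(+5.597,-2.330) ωy=+85.38

Key-timestep trajectory:
   step    t(s)  obj.x    obj.z    obj.vx   obj.vz 
    101  0.2405   +0.228  +0.013  +1.399  -0.582
    202  0.4810   +0.732  -0.198  +2.798  -1.165
    303  0.7214   +1.573  -0.548  +4.198  -1.747


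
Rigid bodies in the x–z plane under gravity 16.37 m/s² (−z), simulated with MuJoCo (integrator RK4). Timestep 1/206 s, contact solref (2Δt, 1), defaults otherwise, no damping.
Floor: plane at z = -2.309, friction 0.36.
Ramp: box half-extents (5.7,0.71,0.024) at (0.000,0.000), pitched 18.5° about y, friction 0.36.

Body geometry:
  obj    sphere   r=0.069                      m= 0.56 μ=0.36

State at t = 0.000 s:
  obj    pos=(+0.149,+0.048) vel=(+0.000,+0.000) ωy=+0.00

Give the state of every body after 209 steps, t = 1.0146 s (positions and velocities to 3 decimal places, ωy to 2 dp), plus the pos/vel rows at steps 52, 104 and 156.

State at t = 1.0146 s:
  obj    pos=(+1.960,-0.558) vel=(+3.570,-1.194) ωy=+54.55

Key-timestep trajectory:
   step    t(s)  obj.x    obj.z    obj.vx   obj.vz 
     52  0.2524   +0.261  +0.011  +0.888  -0.297
    104  0.5049   +0.598  -0.102  +1.776  -0.594
    156  0.7573   +1.158  -0.289  +2.665  -0.892


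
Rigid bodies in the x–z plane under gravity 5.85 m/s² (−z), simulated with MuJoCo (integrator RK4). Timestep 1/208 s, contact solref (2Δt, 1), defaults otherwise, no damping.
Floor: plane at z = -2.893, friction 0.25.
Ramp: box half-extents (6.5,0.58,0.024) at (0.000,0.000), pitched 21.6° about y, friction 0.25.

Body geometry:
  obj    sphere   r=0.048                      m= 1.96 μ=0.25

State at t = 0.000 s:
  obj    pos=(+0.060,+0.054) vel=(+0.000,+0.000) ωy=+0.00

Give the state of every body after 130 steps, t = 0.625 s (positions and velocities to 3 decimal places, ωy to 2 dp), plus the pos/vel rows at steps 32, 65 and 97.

State at t = 0.625 s:
  obj    pos=(+0.339,-0.057) vel=(+0.894,-0.354) ωy=+20.02

Key-timestep trajectory:
   step    t(s)  obj.x    obj.z    obj.vx   obj.vz 
     32  0.1538   +0.077  +0.047  +0.220  -0.087
     65  0.3125   +0.130  +0.026  +0.447  -0.177
     97  0.4663   +0.215  -0.008  +0.667  -0.264


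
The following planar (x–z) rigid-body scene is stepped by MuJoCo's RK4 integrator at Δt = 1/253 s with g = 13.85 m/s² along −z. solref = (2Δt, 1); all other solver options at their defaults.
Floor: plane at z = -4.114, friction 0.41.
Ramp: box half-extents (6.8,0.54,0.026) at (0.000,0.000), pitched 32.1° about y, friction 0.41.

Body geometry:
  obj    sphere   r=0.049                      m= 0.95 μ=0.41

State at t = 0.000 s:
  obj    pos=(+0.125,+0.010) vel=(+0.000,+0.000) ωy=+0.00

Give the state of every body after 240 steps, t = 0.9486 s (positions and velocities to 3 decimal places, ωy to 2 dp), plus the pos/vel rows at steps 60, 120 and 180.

State at t = 0.9486 s:
  obj    pos=(+2.129,-1.247) vel=(+4.225,-2.650) ωy=+101.76

Key-timestep trajectory:
   step    t(s)  obj.x    obj.z    obj.vx   obj.vz 
     60  0.2372   +0.250  -0.069  +1.056  -0.663
    120  0.4743   +0.626  -0.304  +2.112  -1.325
    180  0.7115   +1.252  -0.697  +3.168  -1.988


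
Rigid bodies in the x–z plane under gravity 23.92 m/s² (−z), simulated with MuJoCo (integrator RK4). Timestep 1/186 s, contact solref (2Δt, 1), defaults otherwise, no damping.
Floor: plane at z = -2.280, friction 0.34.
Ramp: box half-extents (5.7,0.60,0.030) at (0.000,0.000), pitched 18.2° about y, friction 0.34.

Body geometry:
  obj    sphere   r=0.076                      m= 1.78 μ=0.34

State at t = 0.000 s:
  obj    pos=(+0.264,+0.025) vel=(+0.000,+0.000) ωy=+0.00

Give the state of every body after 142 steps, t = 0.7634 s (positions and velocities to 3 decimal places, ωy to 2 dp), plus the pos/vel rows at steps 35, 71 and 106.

State at t = 0.7634 s:
  obj    pos=(+1.741,-0.461) vel=(+3.870,-1.272) ωy=+53.59

Key-timestep trajectory:
   step    t(s)  obj.x    obj.z    obj.vx   obj.vz 
     35  0.1882   +0.354  -0.005  +0.954  -0.314
     71  0.3817   +0.633  -0.097  +1.935  -0.636
    106  0.5699   +1.087  -0.246  +2.889  -0.950


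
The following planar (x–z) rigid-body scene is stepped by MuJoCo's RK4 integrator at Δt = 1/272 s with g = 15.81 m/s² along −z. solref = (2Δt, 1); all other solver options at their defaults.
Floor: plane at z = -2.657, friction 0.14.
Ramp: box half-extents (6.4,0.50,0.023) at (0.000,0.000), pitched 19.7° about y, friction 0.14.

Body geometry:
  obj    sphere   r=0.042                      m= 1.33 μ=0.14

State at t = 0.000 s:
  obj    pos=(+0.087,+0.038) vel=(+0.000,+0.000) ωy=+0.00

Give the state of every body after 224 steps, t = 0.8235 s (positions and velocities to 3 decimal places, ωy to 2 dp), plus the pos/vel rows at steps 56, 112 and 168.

State at t = 0.8235 s:
  obj    pos=(+1.302,-0.397) vel=(+2.952,-1.057) ωy=+74.62

Key-timestep trajectory:
   step    t(s)  obj.x    obj.z    obj.vx   obj.vz 
     56  0.2059   +0.163  +0.011  +0.738  -0.264
    112  0.4118   +0.391  -0.071  +1.476  -0.528
    168  0.6176   +0.771  -0.207  +2.214  -0.793


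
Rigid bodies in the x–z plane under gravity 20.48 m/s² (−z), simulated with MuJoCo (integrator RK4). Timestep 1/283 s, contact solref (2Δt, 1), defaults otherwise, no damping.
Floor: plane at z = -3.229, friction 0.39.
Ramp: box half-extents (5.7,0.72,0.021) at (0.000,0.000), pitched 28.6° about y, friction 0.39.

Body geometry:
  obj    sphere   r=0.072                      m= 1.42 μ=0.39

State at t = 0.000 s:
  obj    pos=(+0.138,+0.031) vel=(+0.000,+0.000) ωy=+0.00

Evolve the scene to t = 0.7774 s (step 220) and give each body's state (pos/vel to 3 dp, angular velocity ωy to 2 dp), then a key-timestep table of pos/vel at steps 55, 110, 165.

State at t = 0.7774 s:
  obj    pos=(+1.996,-0.982) vel=(+4.780,-2.606) ωy=+75.60

Key-timestep trajectory:
   step    t(s)  obj.x    obj.z    obj.vx   obj.vz 
     55  0.1943   +0.254  -0.033  +1.195  -0.652
    110  0.3887   +0.602  -0.223  +2.390  -1.303
    165  0.5830   +1.183  -0.539  +3.585  -1.954


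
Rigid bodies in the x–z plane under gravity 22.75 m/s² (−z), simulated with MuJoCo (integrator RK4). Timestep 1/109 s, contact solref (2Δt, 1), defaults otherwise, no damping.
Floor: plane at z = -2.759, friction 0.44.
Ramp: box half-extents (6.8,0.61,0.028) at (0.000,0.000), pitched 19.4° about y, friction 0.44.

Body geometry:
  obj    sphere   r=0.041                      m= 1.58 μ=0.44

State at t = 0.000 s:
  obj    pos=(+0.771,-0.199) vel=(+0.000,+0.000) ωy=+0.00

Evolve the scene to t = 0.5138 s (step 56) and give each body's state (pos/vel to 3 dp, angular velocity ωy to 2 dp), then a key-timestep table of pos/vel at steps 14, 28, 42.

State at t = 0.5138 s:
  obj    pos=(+1.443,-0.435) vel=(+2.614,-0.921) ωy=+67.62

Key-timestep trajectory:
   step    t(s)  obj.x    obj.z    obj.vx   obj.vz 
     14  0.1284   +0.813  -0.213  +0.654  -0.230
     28  0.2569   +0.939  -0.258  +1.307  -0.460
     42  0.3853   +1.149  -0.332  +1.961  -0.691


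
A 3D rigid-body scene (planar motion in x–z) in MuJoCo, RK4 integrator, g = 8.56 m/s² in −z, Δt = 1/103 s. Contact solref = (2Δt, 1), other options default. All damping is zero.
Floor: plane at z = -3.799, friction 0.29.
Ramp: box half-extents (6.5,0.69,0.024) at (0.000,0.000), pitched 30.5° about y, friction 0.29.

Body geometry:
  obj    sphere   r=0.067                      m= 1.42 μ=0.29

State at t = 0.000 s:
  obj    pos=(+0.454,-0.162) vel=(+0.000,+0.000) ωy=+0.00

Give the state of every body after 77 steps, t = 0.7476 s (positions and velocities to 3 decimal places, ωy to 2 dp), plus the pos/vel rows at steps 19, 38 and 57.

State at t = 0.7476 s:
  obj    pos=(+1.201,-0.602) vel=(+1.999,-1.178) ωy=+34.61

Key-timestep trajectory:
   step    t(s)  obj.x    obj.z    obj.vx   obj.vz 
     19  0.1845   +0.500  -0.189  +0.494  -0.291
     38  0.3689   +0.636  -0.269  +0.987  -0.581
     57  0.5534   +0.864  -0.403  +1.480  -0.872


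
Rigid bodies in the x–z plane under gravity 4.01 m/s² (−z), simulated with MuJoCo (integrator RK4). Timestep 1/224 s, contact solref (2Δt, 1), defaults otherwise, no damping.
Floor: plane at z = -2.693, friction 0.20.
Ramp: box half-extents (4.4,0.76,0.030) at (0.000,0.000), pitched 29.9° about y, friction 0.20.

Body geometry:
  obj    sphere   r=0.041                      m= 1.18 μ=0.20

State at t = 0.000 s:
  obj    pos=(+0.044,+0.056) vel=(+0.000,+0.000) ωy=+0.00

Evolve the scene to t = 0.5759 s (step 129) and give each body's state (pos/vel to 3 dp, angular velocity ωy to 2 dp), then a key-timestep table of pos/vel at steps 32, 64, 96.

State at t = 0.5759 s:
  obj    pos=(+0.250,-0.062) vel=(+0.713,-0.410) ωy=+20.05

Key-timestep trajectory:
   step    t(s)  obj.x    obj.z    obj.vx   obj.vz 
     32  0.1429   +0.057  +0.049  +0.177  -0.102
     64  0.2857   +0.095  +0.027  +0.354  -0.203
     96  0.4286   +0.158  -0.009  +0.531  -0.305


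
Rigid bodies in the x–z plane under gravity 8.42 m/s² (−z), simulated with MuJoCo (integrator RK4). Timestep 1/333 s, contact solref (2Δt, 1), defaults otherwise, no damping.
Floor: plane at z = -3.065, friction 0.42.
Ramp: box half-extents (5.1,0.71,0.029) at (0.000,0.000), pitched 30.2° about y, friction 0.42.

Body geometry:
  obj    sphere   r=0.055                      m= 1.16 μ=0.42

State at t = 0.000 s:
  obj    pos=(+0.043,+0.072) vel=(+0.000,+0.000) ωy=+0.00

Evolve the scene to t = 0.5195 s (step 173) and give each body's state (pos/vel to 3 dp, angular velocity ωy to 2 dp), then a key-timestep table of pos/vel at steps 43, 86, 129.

State at t = 0.5195 s:
  obj    pos=(+0.396,-0.133) vel=(+1.358,-0.791) ωy=+28.57

Key-timestep trajectory:
   step    t(s)  obj.x    obj.z    obj.vx   obj.vz 
     43  0.1291   +0.065  +0.059  +0.338  -0.197
     86  0.2583   +0.130  +0.021  +0.675  -0.393
    129  0.3874   +0.239  -0.042  +1.013  -0.590
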